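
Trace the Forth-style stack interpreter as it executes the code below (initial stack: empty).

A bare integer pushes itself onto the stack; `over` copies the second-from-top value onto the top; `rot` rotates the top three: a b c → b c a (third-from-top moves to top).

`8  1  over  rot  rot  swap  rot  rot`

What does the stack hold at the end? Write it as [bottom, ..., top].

8    → 8
1    → 8 1
over → 8 1 8
rot  → 1 8 8
rot  → 8 8 1
swap → 8 1 8
rot  → 1 8 8
rot  → 8 8 1

[8, 8, 1]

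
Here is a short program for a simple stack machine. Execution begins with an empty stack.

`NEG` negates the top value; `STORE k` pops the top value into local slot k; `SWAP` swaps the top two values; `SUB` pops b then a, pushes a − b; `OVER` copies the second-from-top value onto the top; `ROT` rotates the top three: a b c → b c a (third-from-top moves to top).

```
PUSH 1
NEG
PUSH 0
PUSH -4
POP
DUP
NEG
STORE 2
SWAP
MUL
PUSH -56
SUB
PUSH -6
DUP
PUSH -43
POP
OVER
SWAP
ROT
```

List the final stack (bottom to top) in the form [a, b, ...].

PUSH 1   : 1
NEG      : -1
PUSH 0   : -1 0
PUSH -4  : -1 0 -4
POP      : -1 0
DUP      : -1 0 0
NEG      : -1 0 0
STORE 2  : -1 0
SWAP     : 0 -1
MUL      : 0
PUSH -56 : 0 -56
SUB      : 56
PUSH -6  : 56 -6
DUP      : 56 -6 -6
PUSH -43 : 56 -6 -6 -43
POP      : 56 -6 -6
OVER     : 56 -6 -6 -6
SWAP     : 56 -6 -6 -6
ROT      : 56 -6 -6 -6

[56, -6, -6, -6]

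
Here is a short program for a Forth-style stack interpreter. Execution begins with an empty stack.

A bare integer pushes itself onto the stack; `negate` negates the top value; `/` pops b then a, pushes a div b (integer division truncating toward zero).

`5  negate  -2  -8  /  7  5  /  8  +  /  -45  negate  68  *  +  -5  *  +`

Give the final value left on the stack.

-15305

5      -> [5]
negate -> [-5]
-2     -> [-5, -2]
-8     -> [-5, -2, -8]
/      -> [-5, 0]
7      -> [-5, 0, 7]
5      -> [-5, 0, 7, 5]
/      -> [-5, 0, 1]
8      -> [-5, 0, 1, 8]
+      -> [-5, 0, 9]
/      -> [-5, 0]
-45    -> [-5, 0, -45]
negate -> [-5, 0, 45]
68     -> [-5, 0, 45, 68]
*      -> [-5, 0, 3060]
+      -> [-5, 3060]
-5     -> [-5, 3060, -5]
*      -> [-5, -15300]
+      -> [-15305]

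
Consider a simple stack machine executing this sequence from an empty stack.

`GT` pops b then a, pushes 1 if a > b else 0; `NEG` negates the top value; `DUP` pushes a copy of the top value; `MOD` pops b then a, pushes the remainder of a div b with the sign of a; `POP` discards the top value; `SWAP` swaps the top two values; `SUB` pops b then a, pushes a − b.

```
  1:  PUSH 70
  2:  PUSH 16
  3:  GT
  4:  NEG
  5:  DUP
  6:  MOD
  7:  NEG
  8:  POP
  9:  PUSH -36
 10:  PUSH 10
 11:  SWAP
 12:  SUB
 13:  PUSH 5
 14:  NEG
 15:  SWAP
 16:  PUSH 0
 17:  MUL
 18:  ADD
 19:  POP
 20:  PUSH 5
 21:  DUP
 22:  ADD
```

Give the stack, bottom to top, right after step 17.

[-5, 0]

PUSH 70  : [70]
PUSH 16  : [70, 16]
GT       : [1]
NEG      : [-1]
DUP      : [-1, -1]
MOD      : [0]
NEG      : [0]
POP      : []
PUSH -36 : [-36]
PUSH 10  : [-36, 10]
SWAP     : [10, -36]
SUB      : [46]
PUSH 5   : [46, 5]
NEG      : [46, -5]
SWAP     : [-5, 46]
PUSH 0   : [-5, 46, 0]
MUL      : [-5, 0]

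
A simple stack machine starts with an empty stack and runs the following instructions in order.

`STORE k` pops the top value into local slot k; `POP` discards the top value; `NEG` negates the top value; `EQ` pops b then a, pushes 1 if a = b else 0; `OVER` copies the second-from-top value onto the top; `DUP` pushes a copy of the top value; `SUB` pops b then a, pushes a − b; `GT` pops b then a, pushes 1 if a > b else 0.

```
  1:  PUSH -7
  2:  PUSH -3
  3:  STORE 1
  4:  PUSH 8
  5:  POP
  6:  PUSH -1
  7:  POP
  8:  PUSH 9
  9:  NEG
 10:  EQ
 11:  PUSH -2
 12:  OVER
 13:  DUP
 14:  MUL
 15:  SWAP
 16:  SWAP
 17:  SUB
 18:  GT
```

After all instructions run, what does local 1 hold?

PUSH -7 : [-7]
PUSH -3 : [-7, -3]
STORE 1 : [-7]
PUSH 8  : [-7, 8]
POP     : [-7]
PUSH -1 : [-7, -1]
POP     : [-7]
PUSH 9  : [-7, 9]
NEG     : [-7, -9]
EQ      : [0]
PUSH -2 : [0, -2]
OVER    : [0, -2, 0]
DUP     : [0, -2, 0, 0]
MUL     : [0, -2, 0]
SWAP    : [0, 0, -2]
SWAP    : [0, -2, 0]
SUB     : [0, -2]
GT      : [1]

-3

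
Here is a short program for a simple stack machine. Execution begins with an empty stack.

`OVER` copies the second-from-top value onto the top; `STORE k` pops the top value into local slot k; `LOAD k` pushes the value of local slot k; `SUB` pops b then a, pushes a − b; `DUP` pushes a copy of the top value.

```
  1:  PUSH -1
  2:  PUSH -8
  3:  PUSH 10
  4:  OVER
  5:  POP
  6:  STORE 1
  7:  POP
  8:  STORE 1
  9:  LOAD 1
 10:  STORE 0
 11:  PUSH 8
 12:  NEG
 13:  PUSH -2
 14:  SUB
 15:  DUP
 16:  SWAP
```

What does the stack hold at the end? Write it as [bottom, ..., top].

PUSH -1 : -1
PUSH -8 : -1 -8
PUSH 10 : -1 -8 10
OVER    : -1 -8 10 -8
POP     : -1 -8 10
STORE 1 : -1 -8
POP     : -1
STORE 1 : (empty)
LOAD 1  : -1
STORE 0 : (empty)
PUSH 8  : 8
NEG     : -8
PUSH -2 : -8 -2
SUB     : -6
DUP     : -6 -6
SWAP    : -6 -6

[-6, -6]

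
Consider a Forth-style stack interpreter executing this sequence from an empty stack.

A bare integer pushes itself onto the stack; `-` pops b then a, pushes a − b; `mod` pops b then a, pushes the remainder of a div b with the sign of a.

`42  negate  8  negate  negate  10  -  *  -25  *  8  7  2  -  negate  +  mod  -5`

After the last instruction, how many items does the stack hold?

2

42      [42]
negate  [-42]
8       [-42, 8]
negate  [-42, -8]
negate  [-42, 8]
10      [-42, 8, 10]
-       [-42, -2]
*       [84]
-25     [84, -25]
*       [-2100]
8       [-2100, 8]
7       [-2100, 8, 7]
2       [-2100, 8, 7, 2]
-       [-2100, 8, 5]
negate  [-2100, 8, -5]
+       [-2100, 3]
mod     [0]
-5      [0, -5]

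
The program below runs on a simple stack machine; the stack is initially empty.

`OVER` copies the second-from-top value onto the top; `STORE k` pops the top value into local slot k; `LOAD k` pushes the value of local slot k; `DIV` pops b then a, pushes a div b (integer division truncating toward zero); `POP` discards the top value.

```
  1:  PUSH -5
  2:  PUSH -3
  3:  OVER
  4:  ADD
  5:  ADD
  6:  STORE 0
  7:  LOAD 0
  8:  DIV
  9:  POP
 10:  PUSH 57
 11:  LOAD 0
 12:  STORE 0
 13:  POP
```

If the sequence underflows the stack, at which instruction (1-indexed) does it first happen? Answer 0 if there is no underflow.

PUSH -5 -> -5
PUSH -3 -> -5 -3
OVER    -> -5 -3 -5
ADD     -> -5 -8
ADD     -> -13
STORE 0 -> (empty)
LOAD 0  -> -13
DIV  — needs 2 operands, stack has 1 → underflow

8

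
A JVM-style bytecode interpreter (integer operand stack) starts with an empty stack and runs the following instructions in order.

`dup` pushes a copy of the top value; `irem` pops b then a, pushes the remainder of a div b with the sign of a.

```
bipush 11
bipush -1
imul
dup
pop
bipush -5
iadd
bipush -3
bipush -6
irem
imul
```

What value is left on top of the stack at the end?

bipush 11 → [11]
bipush -1 → [11, -1]
imul      → [-11]
dup       → [-11, -11]
pop       → [-11]
bipush -5 → [-11, -5]
iadd      → [-16]
bipush -3 → [-16, -3]
bipush -6 → [-16, -3, -6]
irem      → [-16, -3]
imul      → [48]

48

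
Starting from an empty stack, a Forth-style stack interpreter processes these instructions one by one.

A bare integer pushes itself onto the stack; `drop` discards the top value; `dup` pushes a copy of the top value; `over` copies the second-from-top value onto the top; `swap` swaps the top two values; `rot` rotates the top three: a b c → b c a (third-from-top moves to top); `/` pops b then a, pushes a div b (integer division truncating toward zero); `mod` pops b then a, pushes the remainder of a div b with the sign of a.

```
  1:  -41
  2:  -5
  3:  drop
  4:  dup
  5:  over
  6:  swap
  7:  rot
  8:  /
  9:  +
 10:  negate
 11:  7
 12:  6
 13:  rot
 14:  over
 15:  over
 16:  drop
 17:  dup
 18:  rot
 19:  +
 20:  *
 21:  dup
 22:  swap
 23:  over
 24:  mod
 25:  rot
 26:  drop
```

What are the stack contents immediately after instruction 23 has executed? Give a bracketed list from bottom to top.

[7, 6, 276, 276, 276]

-41    -> [-41]
-5     -> [-41, -5]
drop   -> [-41]
dup    -> [-41, -41]
over   -> [-41, -41, -41]
swap   -> [-41, -41, -41]
rot    -> [-41, -41, -41]
/      -> [-41, 1]
+      -> [-40]
negate -> [40]
7      -> [40, 7]
6      -> [40, 7, 6]
rot    -> [7, 6, 40]
over   -> [7, 6, 40, 6]
over   -> [7, 6, 40, 6, 40]
drop   -> [7, 6, 40, 6]
dup    -> [7, 6, 40, 6, 6]
rot    -> [7, 6, 6, 6, 40]
+      -> [7, 6, 6, 46]
*      -> [7, 6, 276]
dup    -> [7, 6, 276, 276]
swap   -> [7, 6, 276, 276]
over   -> [7, 6, 276, 276, 276]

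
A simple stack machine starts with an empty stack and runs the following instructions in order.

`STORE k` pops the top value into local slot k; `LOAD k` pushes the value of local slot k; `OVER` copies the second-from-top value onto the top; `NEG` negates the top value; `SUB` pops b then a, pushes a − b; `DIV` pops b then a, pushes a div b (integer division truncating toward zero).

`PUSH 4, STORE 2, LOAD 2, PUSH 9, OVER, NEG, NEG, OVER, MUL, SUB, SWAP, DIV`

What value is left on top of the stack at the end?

-6

PUSH 4   4
STORE 2  (empty)
LOAD 2   4
PUSH 9   4 9
OVER     4 9 4
NEG      4 9 -4
NEG      4 9 4
OVER     4 9 4 9
MUL      4 9 36
SUB      4 -27
SWAP     -27 4
DIV      -6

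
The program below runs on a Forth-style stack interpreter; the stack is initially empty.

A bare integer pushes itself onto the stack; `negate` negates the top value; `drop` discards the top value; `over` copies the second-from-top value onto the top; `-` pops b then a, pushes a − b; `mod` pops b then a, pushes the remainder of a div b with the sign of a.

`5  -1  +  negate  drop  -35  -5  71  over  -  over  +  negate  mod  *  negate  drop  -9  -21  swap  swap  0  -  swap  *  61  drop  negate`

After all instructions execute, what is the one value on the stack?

5      : 5
-1     : 5 -1
+      : 4
negate : -4
drop   : (empty)
-35    : -35
-5     : -35 -5
71     : -35 -5 71
over   : -35 -5 71 -5
-      : -35 -5 76
over   : -35 -5 76 -5
+      : -35 -5 71
negate : -35 -5 -71
mod    : -35 -5
*      : 175
negate : -175
drop   : (empty)
-9     : -9
-21    : -9 -21
swap   : -21 -9
swap   : -9 -21
0      : -9 -21 0
-      : -9 -21
swap   : -21 -9
*      : 189
61     : 189 61
drop   : 189
negate : -189

-189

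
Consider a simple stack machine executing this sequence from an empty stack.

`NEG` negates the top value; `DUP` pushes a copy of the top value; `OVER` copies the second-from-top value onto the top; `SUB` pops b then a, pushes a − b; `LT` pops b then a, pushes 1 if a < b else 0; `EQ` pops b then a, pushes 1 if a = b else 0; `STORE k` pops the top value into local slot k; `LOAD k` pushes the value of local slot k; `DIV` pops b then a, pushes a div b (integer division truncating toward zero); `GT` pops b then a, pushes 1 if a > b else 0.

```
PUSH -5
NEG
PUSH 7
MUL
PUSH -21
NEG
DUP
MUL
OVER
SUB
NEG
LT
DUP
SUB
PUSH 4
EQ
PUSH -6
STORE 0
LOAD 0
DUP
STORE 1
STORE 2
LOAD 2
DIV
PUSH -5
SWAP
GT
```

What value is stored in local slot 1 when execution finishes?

-6

PUSH -5   [-5]
NEG       [5]
PUSH 7    [5, 7]
MUL       [35]
PUSH -21  [35, -21]
NEG       [35, 21]
DUP       [35, 21, 21]
MUL       [35, 441]
OVER      [35, 441, 35]
SUB       [35, 406]
NEG       [35, -406]
LT        [0]
DUP       [0, 0]
SUB       [0]
PUSH 4    [0, 4]
EQ        [0]
PUSH -6   [0, -6]
STORE 0   [0]
LOAD 0    [0, -6]
DUP       [0, -6, -6]
STORE 1   [0, -6]
STORE 2   [0]
LOAD 2    [0, -6]
DIV       [0]
PUSH -5   [0, -5]
SWAP      [-5, 0]
GT        [0]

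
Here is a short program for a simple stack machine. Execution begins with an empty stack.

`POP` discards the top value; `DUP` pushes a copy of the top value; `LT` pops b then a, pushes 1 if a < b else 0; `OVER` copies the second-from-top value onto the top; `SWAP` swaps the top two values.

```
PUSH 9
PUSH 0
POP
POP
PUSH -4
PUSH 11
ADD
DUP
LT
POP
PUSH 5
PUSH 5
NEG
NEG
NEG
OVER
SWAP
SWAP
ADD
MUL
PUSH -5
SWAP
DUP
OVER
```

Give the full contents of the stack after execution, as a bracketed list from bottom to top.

[-5, 0, 0, 0]

PUSH 9  -> [9]
PUSH 0  -> [9, 0]
POP     -> [9]
POP     -> []
PUSH -4 -> [-4]
PUSH 11 -> [-4, 11]
ADD     -> [7]
DUP     -> [7, 7]
LT      -> [0]
POP     -> []
PUSH 5  -> [5]
PUSH 5  -> [5, 5]
NEG     -> [5, -5]
NEG     -> [5, 5]
NEG     -> [5, -5]
OVER    -> [5, -5, 5]
SWAP    -> [5, 5, -5]
SWAP    -> [5, -5, 5]
ADD     -> [5, 0]
MUL     -> [0]
PUSH -5 -> [0, -5]
SWAP    -> [-5, 0]
DUP     -> [-5, 0, 0]
OVER    -> [-5, 0, 0, 0]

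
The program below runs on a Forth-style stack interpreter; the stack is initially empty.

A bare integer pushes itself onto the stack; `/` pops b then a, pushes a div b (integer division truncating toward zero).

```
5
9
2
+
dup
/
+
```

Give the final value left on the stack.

5   → [5]
9   → [5, 9]
2   → [5, 9, 2]
+   → [5, 11]
dup → [5, 11, 11]
/   → [5, 1]
+   → [6]

6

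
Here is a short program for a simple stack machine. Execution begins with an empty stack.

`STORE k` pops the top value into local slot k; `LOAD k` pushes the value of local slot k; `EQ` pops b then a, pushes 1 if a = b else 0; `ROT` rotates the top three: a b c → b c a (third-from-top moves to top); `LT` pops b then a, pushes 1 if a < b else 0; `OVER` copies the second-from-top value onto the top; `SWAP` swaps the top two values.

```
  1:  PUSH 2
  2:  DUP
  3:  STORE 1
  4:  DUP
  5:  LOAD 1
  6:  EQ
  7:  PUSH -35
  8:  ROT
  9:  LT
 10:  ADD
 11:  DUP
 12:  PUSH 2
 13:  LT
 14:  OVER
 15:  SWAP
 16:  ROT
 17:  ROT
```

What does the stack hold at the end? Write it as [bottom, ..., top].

[0, 2, 2]

PUSH 2   : [2]
DUP      : [2, 2]
STORE 1  : [2]
DUP      : [2, 2]
LOAD 1   : [2, 2, 2]
EQ       : [2, 1]
PUSH -35 : [2, 1, -35]
ROT      : [1, -35, 2]
LT       : [1, 1]
ADD      : [2]
DUP      : [2, 2]
PUSH 2   : [2, 2, 2]
LT       : [2, 0]
OVER     : [2, 0, 2]
SWAP     : [2, 2, 0]
ROT      : [2, 0, 2]
ROT      : [0, 2, 2]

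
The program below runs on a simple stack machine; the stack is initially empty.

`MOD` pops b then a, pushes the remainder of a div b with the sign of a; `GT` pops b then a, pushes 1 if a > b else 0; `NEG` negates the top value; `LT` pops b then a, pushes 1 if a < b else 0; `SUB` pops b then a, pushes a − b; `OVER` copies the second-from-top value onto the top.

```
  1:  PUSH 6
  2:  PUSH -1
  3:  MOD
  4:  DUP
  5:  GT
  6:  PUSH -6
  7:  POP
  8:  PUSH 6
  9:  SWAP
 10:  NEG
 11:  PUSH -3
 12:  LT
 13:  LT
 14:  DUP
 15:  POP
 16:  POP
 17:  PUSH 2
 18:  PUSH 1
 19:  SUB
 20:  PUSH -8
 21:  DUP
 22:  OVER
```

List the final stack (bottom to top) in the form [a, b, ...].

PUSH 6   [6]
PUSH -1  [6, -1]
MOD      [0]
DUP      [0, 0]
GT       [0]
PUSH -6  [0, -6]
POP      [0]
PUSH 6   [0, 6]
SWAP     [6, 0]
NEG      [6, 0]
PUSH -3  [6, 0, -3]
LT       [6, 0]
LT       [0]
DUP      [0, 0]
POP      [0]
POP      []
PUSH 2   [2]
PUSH 1   [2, 1]
SUB      [1]
PUSH -8  [1, -8]
DUP      [1, -8, -8]
OVER     [1, -8, -8, -8]

[1, -8, -8, -8]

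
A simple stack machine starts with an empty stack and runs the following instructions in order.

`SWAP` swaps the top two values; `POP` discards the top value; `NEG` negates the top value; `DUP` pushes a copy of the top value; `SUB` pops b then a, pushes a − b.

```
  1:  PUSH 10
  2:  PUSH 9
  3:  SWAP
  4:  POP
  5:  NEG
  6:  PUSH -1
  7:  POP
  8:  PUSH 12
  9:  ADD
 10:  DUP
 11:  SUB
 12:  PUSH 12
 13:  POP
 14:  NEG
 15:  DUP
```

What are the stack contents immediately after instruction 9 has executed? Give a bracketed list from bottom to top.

[3]

PUSH 10 → 10
PUSH 9  → 10 9
SWAP    → 9 10
POP     → 9
NEG     → -9
PUSH -1 → -9 -1
POP     → -9
PUSH 12 → -9 12
ADD     → 3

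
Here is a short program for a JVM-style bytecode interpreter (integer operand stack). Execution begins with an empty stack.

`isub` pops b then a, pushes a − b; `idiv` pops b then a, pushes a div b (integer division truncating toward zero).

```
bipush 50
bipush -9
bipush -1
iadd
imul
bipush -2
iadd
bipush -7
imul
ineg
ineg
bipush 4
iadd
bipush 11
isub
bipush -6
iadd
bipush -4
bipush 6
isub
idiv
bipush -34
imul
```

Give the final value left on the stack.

bipush 50  : 50
bipush -9  : 50 -9
bipush -1  : 50 -9 -1
iadd       : 50 -10
imul       : -500
bipush -2  : -500 -2
iadd       : -502
bipush -7  : -502 -7
imul       : 3514
ineg       : -3514
ineg       : 3514
bipush 4   : 3514 4
iadd       : 3518
bipush 11  : 3518 11
isub       : 3507
bipush -6  : 3507 -6
iadd       : 3501
bipush -4  : 3501 -4
bipush 6   : 3501 -4 6
isub       : 3501 -10
idiv       : -350
bipush -34 : -350 -34
imul       : 11900

11900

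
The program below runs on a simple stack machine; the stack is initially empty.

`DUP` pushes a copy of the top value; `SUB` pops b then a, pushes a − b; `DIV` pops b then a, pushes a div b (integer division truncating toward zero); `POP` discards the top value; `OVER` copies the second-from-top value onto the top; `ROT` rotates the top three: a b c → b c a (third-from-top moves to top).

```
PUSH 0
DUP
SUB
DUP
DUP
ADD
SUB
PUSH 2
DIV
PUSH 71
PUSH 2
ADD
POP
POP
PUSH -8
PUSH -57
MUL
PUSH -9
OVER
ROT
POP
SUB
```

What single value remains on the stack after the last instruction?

-465

PUSH 0   -> [0]
DUP      -> [0, 0]
SUB      -> [0]
DUP      -> [0, 0]
DUP      -> [0, 0, 0]
ADD      -> [0, 0]
SUB      -> [0]
PUSH 2   -> [0, 2]
DIV      -> [0]
PUSH 71  -> [0, 71]
PUSH 2   -> [0, 71, 2]
ADD      -> [0, 73]
POP      -> [0]
POP      -> []
PUSH -8  -> [-8]
PUSH -57 -> [-8, -57]
MUL      -> [456]
PUSH -9  -> [456, -9]
OVER     -> [456, -9, 456]
ROT      -> [-9, 456, 456]
POP      -> [-9, 456]
SUB      -> [-465]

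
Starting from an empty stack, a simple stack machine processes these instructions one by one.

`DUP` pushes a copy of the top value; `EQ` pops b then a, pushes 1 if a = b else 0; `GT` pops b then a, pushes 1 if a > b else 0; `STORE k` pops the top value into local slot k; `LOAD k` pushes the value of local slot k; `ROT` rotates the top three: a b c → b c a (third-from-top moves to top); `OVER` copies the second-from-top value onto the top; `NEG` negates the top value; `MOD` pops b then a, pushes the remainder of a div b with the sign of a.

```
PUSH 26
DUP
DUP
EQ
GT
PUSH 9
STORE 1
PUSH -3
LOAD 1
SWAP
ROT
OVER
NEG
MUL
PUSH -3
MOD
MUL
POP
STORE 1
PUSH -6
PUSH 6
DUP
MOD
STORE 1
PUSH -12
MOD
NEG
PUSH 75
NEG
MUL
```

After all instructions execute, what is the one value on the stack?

PUSH 26  → [26]
DUP      → [26, 26]
DUP      → [26, 26, 26]
EQ       → [26, 1]
GT       → [1]
PUSH 9   → [1, 9]
STORE 1  → [1]
PUSH -3  → [1, -3]
LOAD 1   → [1, -3, 9]
SWAP     → [1, 9, -3]
ROT      → [9, -3, 1]
OVER     → [9, -3, 1, -3]
NEG      → [9, -3, 1, 3]
MUL      → [9, -3, 3]
PUSH -3  → [9, -3, 3, -3]
MOD      → [9, -3, 0]
MUL      → [9, 0]
POP      → [9]
STORE 1  → []
PUSH -6  → [-6]
PUSH 6   → [-6, 6]
DUP      → [-6, 6, 6]
MOD      → [-6, 0]
STORE 1  → [-6]
PUSH -12 → [-6, -12]
MOD      → [-6]
NEG      → [6]
PUSH 75  → [6, 75]
NEG      → [6, -75]
MUL      → [-450]

-450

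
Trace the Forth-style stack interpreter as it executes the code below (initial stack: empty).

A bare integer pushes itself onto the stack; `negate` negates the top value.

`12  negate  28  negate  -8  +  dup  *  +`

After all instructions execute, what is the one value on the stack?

12      12
negate  -12
28      -12 28
negate  -12 -28
-8      -12 -28 -8
+       -12 -36
dup     -12 -36 -36
*       -12 1296
+       1284

1284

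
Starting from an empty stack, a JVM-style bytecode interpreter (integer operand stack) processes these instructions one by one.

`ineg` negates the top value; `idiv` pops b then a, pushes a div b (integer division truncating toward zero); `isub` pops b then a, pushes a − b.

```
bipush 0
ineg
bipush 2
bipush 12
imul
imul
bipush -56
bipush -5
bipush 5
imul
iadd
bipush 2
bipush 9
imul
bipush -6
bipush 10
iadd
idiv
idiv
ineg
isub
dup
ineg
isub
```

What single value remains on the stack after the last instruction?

bipush 0   → 0
ineg       → 0
bipush 2   → 0 2
bipush 12  → 0 2 12
imul       → 0 24
imul       → 0
bipush -56 → 0 -56
bipush -5  → 0 -56 -5
bipush 5   → 0 -56 -5 5
imul       → 0 -56 -25
iadd       → 0 -81
bipush 2   → 0 -81 2
bipush 9   → 0 -81 2 9
imul       → 0 -81 18
bipush -6  → 0 -81 18 -6
bipush 10  → 0 -81 18 -6 10
iadd       → 0 -81 18 4
idiv       → 0 -81 4
idiv       → 0 -20
ineg       → 0 20
isub       → -20
dup        → -20 -20
ineg       → -20 20
isub       → -40

-40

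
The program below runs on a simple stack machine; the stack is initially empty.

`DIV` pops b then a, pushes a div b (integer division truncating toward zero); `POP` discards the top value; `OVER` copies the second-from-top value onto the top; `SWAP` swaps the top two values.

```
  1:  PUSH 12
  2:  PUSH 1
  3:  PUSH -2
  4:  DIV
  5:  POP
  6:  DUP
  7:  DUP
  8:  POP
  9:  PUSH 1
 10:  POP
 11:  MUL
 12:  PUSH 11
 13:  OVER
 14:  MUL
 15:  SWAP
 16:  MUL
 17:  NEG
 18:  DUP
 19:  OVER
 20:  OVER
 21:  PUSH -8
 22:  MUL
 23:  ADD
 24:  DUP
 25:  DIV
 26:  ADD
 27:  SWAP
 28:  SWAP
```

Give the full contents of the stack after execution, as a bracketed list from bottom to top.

[-228096, -228095]

PUSH 12  12
PUSH 1   12 1
PUSH -2  12 1 -2
DIV      12 0
POP      12
DUP      12 12
DUP      12 12 12
POP      12 12
PUSH 1   12 12 1
POP      12 12
MUL      144
PUSH 11  144 11
OVER     144 11 144
MUL      144 1584
SWAP     1584 144
MUL      228096
NEG      -228096
DUP      -228096 -228096
OVER     -228096 -228096 -228096
OVER     -228096 -228096 -228096 -228096
PUSH -8  -228096 -228096 -228096 -228096 -8
MUL      -228096 -228096 -228096 1824768
ADD      -228096 -228096 1596672
DUP      -228096 -228096 1596672 1596672
DIV      -228096 -228096 1
ADD      -228096 -228095
SWAP     -228095 -228096
SWAP     -228096 -228095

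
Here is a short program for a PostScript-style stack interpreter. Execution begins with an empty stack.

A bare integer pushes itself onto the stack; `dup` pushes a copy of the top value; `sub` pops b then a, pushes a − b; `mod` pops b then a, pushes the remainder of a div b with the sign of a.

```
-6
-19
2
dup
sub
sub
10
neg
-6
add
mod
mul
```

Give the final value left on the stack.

18

-6  → -6
-19 → -6 -19
2   → -6 -19 2
dup → -6 -19 2 2
sub → -6 -19 0
sub → -6 -19
10  → -6 -19 10
neg → -6 -19 -10
-6  → -6 -19 -10 -6
add → -6 -19 -16
mod → -6 -3
mul → 18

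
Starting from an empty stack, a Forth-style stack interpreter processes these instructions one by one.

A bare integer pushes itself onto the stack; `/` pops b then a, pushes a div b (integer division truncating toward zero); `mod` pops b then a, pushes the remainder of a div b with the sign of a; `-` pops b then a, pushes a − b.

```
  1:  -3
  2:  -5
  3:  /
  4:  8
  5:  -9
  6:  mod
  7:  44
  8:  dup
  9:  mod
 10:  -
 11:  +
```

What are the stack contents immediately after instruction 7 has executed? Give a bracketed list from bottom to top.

-3   [-3]
-5   [-3, -5]
/    [0]
8    [0, 8]
-9   [0, 8, -9]
mod  [0, 8]
44   [0, 8, 44]

[0, 8, 44]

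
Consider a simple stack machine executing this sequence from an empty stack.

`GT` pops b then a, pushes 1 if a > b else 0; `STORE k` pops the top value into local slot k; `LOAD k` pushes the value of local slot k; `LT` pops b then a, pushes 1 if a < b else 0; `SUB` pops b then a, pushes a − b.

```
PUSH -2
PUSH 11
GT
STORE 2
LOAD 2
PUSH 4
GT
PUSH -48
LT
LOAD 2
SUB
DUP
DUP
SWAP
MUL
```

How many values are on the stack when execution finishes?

2

PUSH -2  -> [-2]
PUSH 11  -> [-2, 11]
GT       -> [0]
STORE 2  -> []
LOAD 2   -> [0]
PUSH 4   -> [0, 4]
GT       -> [0]
PUSH -48 -> [0, -48]
LT       -> [0]
LOAD 2   -> [0, 0]
SUB      -> [0]
DUP      -> [0, 0]
DUP      -> [0, 0, 0]
SWAP     -> [0, 0, 0]
MUL      -> [0, 0]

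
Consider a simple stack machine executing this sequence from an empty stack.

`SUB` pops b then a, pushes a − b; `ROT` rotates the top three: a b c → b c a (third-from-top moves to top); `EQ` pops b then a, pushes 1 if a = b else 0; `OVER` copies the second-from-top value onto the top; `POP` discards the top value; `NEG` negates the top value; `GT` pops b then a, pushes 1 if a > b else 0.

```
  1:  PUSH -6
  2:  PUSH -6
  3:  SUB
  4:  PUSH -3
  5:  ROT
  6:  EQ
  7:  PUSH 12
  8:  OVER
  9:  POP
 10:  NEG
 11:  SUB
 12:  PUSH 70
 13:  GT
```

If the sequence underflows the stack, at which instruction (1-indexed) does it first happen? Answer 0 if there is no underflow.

5

PUSH -6 -> -6
PUSH -6 -> -6 -6
SUB     -> 0
PUSH -3 -> 0 -3
ROT  — needs 3 operands, stack has 2 → underflow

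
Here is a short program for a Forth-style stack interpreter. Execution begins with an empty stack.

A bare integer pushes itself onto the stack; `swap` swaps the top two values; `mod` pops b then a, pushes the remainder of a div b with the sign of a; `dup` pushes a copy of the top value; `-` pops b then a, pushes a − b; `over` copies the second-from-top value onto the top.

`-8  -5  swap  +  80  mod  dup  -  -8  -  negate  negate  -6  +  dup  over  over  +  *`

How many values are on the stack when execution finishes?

2

-8     -> [-8]
-5     -> [-8, -5]
swap   -> [-5, -8]
+      -> [-13]
80     -> [-13, 80]
mod    -> [-13]
dup    -> [-13, -13]
-      -> [0]
-8     -> [0, -8]
-      -> [8]
negate -> [-8]
negate -> [8]
-6     -> [8, -6]
+      -> [2]
dup    -> [2, 2]
over   -> [2, 2, 2]
over   -> [2, 2, 2, 2]
+      -> [2, 2, 4]
*      -> [2, 8]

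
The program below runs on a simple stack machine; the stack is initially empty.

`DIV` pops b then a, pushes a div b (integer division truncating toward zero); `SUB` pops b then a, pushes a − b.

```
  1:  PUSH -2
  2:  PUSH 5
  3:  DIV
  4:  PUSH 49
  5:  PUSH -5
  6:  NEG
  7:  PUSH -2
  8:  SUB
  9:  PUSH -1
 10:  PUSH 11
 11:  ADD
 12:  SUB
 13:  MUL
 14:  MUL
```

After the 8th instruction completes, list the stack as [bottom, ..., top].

[0, 49, 7]

PUSH -2 : -2
PUSH 5  : -2 5
DIV     : 0
PUSH 49 : 0 49
PUSH -5 : 0 49 -5
NEG     : 0 49 5
PUSH -2 : 0 49 5 -2
SUB     : 0 49 7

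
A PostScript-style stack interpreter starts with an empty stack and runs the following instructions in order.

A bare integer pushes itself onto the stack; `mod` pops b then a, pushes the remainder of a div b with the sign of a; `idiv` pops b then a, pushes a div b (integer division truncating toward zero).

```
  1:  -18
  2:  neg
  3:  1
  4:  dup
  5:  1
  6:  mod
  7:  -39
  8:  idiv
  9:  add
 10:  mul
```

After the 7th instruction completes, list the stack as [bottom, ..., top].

[18, 1, 0, -39]

-18 → [-18]
neg → [18]
1   → [18, 1]
dup → [18, 1, 1]
1   → [18, 1, 1, 1]
mod → [18, 1, 0]
-39 → [18, 1, 0, -39]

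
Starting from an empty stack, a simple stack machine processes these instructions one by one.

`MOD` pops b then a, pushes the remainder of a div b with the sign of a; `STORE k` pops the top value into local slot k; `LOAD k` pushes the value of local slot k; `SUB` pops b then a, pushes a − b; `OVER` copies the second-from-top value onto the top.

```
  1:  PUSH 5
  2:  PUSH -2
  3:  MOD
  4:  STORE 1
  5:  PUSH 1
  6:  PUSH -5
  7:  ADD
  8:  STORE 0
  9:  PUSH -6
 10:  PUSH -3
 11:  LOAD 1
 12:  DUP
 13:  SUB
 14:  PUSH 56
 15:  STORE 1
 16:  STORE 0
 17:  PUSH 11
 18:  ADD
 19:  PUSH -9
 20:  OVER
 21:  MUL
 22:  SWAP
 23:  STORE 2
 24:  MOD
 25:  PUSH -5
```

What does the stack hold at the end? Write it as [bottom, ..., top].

PUSH 5  -> [5]
PUSH -2 -> [5, -2]
MOD     -> [1]
STORE 1 -> []
PUSH 1  -> [1]
PUSH -5 -> [1, -5]
ADD     -> [-4]
STORE 0 -> []
PUSH -6 -> [-6]
PUSH -3 -> [-6, -3]
LOAD 1  -> [-6, -3, 1]
DUP     -> [-6, -3, 1, 1]
SUB     -> [-6, -3, 0]
PUSH 56 -> [-6, -3, 0, 56]
STORE 1 -> [-6, -3, 0]
STORE 0 -> [-6, -3]
PUSH 11 -> [-6, -3, 11]
ADD     -> [-6, 8]
PUSH -9 -> [-6, 8, -9]
OVER    -> [-6, 8, -9, 8]
MUL     -> [-6, 8, -72]
SWAP    -> [-6, -72, 8]
STORE 2 -> [-6, -72]
MOD     -> [-6]
PUSH -5 -> [-6, -5]

[-6, -5]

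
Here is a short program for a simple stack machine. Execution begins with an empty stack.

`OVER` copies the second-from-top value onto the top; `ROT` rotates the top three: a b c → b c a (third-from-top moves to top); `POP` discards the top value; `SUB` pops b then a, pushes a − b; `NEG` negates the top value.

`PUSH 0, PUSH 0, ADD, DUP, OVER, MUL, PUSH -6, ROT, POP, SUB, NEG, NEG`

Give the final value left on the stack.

PUSH 0  → 0
PUSH 0  → 0 0
ADD     → 0
DUP     → 0 0
OVER    → 0 0 0
MUL     → 0 0
PUSH -6 → 0 0 -6
ROT     → 0 -6 0
POP     → 0 -6
SUB     → 6
NEG     → -6
NEG     → 6

6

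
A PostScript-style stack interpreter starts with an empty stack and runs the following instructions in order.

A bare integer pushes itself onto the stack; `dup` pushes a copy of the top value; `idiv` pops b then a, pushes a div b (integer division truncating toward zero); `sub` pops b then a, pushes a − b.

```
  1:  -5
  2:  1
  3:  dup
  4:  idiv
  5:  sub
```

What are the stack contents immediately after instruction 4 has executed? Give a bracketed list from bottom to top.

-5   -> -5
1    -> -5 1
dup  -> -5 1 1
idiv -> -5 1

[-5, 1]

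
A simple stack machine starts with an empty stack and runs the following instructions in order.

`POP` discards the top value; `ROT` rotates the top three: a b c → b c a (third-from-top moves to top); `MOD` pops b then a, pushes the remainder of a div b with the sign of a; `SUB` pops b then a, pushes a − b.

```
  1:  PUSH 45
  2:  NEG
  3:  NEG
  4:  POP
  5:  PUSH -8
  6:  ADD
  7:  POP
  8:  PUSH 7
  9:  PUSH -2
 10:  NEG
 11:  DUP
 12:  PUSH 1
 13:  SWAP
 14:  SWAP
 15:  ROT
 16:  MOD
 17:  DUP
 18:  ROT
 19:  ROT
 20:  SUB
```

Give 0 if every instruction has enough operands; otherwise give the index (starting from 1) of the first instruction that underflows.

6

PUSH 45 : 45
NEG     : -45
NEG     : 45
POP     : (empty)
PUSH -8 : -8
ADD  — needs 2 operands, stack has 1 → underflow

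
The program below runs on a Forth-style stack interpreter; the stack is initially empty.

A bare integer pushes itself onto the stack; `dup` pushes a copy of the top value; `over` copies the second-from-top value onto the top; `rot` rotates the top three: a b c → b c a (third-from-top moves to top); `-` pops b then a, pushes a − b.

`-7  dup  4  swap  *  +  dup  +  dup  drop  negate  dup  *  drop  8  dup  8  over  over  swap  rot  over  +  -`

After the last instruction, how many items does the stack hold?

4

-7     → -7
dup    → -7 -7
4      → -7 -7 4
swap   → -7 4 -7
*      → -7 -28
+      → -35
dup    → -35 -35
+      → -70
dup    → -70 -70
drop   → -70
negate → 70
dup    → 70 70
*      → 4900
drop   → (empty)
8      → 8
dup    → 8 8
8      → 8 8 8
over   → 8 8 8 8
over   → 8 8 8 8 8
swap   → 8 8 8 8 8
rot    → 8 8 8 8 8
over   → 8 8 8 8 8 8
+      → 8 8 8 8 16
-      → 8 8 8 -8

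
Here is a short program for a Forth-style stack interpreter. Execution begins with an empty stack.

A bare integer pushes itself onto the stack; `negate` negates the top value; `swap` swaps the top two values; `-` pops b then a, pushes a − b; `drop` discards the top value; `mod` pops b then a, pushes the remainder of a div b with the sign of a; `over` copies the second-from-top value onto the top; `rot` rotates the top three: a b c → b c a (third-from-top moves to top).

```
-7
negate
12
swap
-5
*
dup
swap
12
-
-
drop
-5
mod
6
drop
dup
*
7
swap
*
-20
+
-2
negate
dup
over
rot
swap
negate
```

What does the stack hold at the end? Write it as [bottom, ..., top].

[8, 2, 2, -2]

-7     → [-7]
negate → [7]
12     → [7, 12]
swap   → [12, 7]
-5     → [12, 7, -5]
*      → [12, -35]
dup    → [12, -35, -35]
swap   → [12, -35, -35]
12     → [12, -35, -35, 12]
-      → [12, -35, -47]
-      → [12, 12]
drop   → [12]
-5     → [12, -5]
mod    → [2]
6      → [2, 6]
drop   → [2]
dup    → [2, 2]
*      → [4]
7      → [4, 7]
swap   → [7, 4]
*      → [28]
-20    → [28, -20]
+      → [8]
-2     → [8, -2]
negate → [8, 2]
dup    → [8, 2, 2]
over   → [8, 2, 2, 2]
rot    → [8, 2, 2, 2]
swap   → [8, 2, 2, 2]
negate → [8, 2, 2, -2]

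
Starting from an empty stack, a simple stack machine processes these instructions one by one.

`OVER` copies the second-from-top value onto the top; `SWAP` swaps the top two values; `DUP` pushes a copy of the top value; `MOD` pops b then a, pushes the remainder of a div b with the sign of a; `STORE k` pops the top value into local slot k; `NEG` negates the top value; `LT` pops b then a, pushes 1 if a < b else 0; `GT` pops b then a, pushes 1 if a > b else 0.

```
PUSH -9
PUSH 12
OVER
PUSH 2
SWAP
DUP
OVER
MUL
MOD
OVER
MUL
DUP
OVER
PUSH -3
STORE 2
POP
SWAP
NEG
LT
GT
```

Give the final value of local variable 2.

PUSH -9 : -9
PUSH 12 : -9 12
OVER    : -9 12 -9
PUSH 2  : -9 12 -9 2
SWAP    : -9 12 2 -9
DUP     : -9 12 2 -9 -9
OVER    : -9 12 2 -9 -9 -9
MUL     : -9 12 2 -9 81
MOD     : -9 12 2 -9
OVER    : -9 12 2 -9 2
MUL     : -9 12 2 -18
DUP     : -9 12 2 -18 -18
OVER    : -9 12 2 -18 -18 -18
PUSH -3 : -9 12 2 -18 -18 -18 -3
STORE 2 : -9 12 2 -18 -18 -18
POP     : -9 12 2 -18 -18
SWAP    : -9 12 2 -18 -18
NEG     : -9 12 2 -18 18
LT      : -9 12 2 1
GT      : -9 12 1

-3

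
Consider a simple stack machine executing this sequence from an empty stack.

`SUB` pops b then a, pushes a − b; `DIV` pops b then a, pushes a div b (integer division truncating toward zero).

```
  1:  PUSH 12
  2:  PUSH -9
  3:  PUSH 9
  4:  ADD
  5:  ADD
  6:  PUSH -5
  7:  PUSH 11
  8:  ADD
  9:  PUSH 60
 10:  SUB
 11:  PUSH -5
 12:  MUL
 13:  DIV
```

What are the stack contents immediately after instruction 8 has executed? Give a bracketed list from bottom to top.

[12, 6]

PUSH 12 -> [12]
PUSH -9 -> [12, -9]
PUSH 9  -> [12, -9, 9]
ADD     -> [12, 0]
ADD     -> [12]
PUSH -5 -> [12, -5]
PUSH 11 -> [12, -5, 11]
ADD     -> [12, 6]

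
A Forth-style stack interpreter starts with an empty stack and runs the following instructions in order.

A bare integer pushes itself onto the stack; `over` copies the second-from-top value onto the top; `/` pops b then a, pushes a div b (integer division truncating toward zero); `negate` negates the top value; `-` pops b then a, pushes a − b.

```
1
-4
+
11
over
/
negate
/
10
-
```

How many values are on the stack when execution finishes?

1      : 1
-4     : 1 -4
+      : -3
11     : -3 11
over   : -3 11 -3
/      : -3 -3
negate : -3 3
/      : -1
10     : -1 10
-      : -11

1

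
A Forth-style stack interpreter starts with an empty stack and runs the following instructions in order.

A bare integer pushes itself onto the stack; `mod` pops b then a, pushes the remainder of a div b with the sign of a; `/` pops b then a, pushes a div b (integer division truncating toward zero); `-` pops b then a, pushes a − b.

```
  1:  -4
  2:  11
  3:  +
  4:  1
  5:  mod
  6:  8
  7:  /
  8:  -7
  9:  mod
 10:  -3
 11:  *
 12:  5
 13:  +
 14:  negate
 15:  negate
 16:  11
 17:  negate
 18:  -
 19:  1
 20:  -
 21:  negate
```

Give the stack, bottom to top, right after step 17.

[5, -11]

-4     : [-4]
11     : [-4, 11]
+      : [7]
1      : [7, 1]
mod    : [0]
8      : [0, 8]
/      : [0]
-7     : [0, -7]
mod    : [0]
-3     : [0, -3]
*      : [0]
5      : [0, 5]
+      : [5]
negate : [-5]
negate : [5]
11     : [5, 11]
negate : [5, -11]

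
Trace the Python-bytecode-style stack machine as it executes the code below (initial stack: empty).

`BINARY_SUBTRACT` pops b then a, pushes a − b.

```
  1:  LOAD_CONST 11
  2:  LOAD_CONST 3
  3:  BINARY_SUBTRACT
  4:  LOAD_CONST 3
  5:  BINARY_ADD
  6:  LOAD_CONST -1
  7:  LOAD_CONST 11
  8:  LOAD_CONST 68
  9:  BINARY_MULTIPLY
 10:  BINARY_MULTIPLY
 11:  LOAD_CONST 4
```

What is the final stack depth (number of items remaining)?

LOAD_CONST 11   -> 11
LOAD_CONST 3    -> 11 3
BINARY_SUBTRACT -> 8
LOAD_CONST 3    -> 8 3
BINARY_ADD      -> 11
LOAD_CONST -1   -> 11 -1
LOAD_CONST 11   -> 11 -1 11
LOAD_CONST 68   -> 11 -1 11 68
BINARY_MULTIPLY -> 11 -1 748
BINARY_MULTIPLY -> 11 -748
LOAD_CONST 4    -> 11 -748 4

3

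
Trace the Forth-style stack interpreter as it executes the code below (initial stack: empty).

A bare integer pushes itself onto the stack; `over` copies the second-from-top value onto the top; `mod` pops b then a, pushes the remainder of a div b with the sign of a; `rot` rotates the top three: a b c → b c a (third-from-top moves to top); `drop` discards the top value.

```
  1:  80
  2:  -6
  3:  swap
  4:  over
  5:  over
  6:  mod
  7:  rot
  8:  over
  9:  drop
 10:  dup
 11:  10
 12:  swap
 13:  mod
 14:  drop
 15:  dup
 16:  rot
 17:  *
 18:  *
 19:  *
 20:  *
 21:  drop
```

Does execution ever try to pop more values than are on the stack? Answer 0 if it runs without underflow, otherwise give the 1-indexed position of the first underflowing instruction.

80    80
-6    80 -6
swap  -6 80
over  -6 80 -6
over  -6 80 -6 80
mod   -6 80 -6
rot   80 -6 -6
over  80 -6 -6 -6
drop  80 -6 -6
dup   80 -6 -6 -6
10    80 -6 -6 -6 10
swap  80 -6 -6 10 -6
mod   80 -6 -6 4
drop  80 -6 -6
dup   80 -6 -6 -6
rot   80 -6 -6 -6
*     80 -6 36
*     80 -216
*     -17280
*  — needs 2 operands, stack has 1 → underflow

20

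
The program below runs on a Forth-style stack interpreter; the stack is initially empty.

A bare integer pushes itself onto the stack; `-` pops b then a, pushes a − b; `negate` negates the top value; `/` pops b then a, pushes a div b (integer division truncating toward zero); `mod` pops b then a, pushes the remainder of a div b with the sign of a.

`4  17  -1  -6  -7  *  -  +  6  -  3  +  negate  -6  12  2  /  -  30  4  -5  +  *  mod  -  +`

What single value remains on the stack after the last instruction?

45

4      → 4
17     → 4 17
-1     → 4 17 -1
-6     → 4 17 -1 -6
-7     → 4 17 -1 -6 -7
*      → 4 17 -1 42
-      → 4 17 -43
+      → 4 -26
6      → 4 -26 6
-      → 4 -32
3      → 4 -32 3
+      → 4 -29
negate → 4 29
-6     → 4 29 -6
12     → 4 29 -6 12
2      → 4 29 -6 12 2
/      → 4 29 -6 6
-      → 4 29 -12
30     → 4 29 -12 30
4      → 4 29 -12 30 4
-5     → 4 29 -12 30 4 -5
+      → 4 29 -12 30 -1
*      → 4 29 -12 -30
mod    → 4 29 -12
-      → 4 41
+      → 45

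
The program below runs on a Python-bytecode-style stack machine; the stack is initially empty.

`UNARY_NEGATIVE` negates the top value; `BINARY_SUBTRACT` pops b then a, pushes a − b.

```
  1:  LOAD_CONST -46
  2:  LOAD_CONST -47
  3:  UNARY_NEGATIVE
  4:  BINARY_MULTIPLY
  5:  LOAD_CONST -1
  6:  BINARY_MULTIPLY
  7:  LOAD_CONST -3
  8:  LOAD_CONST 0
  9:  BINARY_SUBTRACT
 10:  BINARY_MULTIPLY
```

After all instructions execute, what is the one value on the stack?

-6486

LOAD_CONST -46   -46
LOAD_CONST -47   -46 -47
UNARY_NEGATIVE   -46 47
BINARY_MULTIPLY  -2162
LOAD_CONST -1    -2162 -1
BINARY_MULTIPLY  2162
LOAD_CONST -3    2162 -3
LOAD_CONST 0     2162 -3 0
BINARY_SUBTRACT  2162 -3
BINARY_MULTIPLY  -6486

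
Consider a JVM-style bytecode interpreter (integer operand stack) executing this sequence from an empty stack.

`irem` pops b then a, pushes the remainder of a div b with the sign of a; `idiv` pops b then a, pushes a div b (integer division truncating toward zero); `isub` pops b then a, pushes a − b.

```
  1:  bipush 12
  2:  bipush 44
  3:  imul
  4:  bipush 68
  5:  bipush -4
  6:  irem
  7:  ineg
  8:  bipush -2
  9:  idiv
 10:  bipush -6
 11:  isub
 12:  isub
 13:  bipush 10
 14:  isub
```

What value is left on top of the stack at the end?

512

bipush 12 -> 12
bipush 44 -> 12 44
imul      -> 528
bipush 68 -> 528 68
bipush -4 -> 528 68 -4
irem      -> 528 0
ineg      -> 528 0
bipush -2 -> 528 0 -2
idiv      -> 528 0
bipush -6 -> 528 0 -6
isub      -> 528 6
isub      -> 522
bipush 10 -> 522 10
isub      -> 512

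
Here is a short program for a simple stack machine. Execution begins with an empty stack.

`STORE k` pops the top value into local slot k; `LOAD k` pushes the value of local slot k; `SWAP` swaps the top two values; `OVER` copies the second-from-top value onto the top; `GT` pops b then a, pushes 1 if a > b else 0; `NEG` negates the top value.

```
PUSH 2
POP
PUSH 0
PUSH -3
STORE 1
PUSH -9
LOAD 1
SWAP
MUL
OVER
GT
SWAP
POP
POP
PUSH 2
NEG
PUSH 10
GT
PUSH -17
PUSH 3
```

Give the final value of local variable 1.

PUSH 2    [2]
POP       []
PUSH 0    [0]
PUSH -3   [0, -3]
STORE 1   [0]
PUSH -9   [0, -9]
LOAD 1    [0, -9, -3]
SWAP      [0, -3, -9]
MUL       [0, 27]
OVER      [0, 27, 0]
GT        [0, 1]
SWAP      [1, 0]
POP       [1]
POP       []
PUSH 2    [2]
NEG       [-2]
PUSH 10   [-2, 10]
GT        [0]
PUSH -17  [0, -17]
PUSH 3    [0, -17, 3]

-3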